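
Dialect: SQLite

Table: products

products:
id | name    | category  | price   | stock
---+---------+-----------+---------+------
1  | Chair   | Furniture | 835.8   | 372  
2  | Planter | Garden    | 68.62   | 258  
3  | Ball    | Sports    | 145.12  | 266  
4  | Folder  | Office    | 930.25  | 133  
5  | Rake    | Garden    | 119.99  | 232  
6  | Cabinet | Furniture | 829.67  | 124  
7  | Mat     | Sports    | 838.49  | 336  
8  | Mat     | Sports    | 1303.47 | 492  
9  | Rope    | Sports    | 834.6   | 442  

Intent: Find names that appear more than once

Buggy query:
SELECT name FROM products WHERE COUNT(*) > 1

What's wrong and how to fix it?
Bug: WHERE can't reference COUNT(*); aggregates are computed after WHERE

Fix: Group first, then use HAVING for the count condition

Corrected query:
SELECT name FROM products GROUP BY name HAVING COUNT(*) > 1

Result:
name
----
Mat 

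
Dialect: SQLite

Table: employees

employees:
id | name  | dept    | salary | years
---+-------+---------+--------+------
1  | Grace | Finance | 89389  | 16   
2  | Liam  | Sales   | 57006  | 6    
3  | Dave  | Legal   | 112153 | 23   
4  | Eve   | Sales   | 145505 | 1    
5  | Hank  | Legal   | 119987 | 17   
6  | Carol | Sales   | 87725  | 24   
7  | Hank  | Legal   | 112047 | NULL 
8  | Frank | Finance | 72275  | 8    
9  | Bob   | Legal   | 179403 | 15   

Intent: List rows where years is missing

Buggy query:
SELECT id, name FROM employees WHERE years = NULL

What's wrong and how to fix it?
Bug: Comparing to NULL with '=' never matches; NULL = NULL is unknown, not true

Fix: Use IS NULL to test for NULL

Corrected query:
SELECT id, name FROM employees WHERE years IS NULL

Result:
id | name
---+-----
7  | Hank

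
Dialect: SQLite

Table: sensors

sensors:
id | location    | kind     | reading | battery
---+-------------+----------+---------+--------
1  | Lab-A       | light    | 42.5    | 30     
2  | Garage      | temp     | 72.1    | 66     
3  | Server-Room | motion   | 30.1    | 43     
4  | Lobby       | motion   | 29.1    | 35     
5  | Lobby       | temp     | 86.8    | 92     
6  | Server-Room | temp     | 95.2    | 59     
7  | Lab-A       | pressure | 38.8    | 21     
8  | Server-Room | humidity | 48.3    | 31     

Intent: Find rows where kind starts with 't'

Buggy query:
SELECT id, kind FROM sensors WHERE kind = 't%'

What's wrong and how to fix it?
Bug: '=' compares the literal string including the % character; pattern matching needs LIKE

Fix: Use LIKE for wildcard pattern matching

Corrected query:
SELECT id, kind FROM sensors WHERE kind LIKE 't%'

Result:
id | kind
---+-----
2  | temp
5  | temp
6  | temp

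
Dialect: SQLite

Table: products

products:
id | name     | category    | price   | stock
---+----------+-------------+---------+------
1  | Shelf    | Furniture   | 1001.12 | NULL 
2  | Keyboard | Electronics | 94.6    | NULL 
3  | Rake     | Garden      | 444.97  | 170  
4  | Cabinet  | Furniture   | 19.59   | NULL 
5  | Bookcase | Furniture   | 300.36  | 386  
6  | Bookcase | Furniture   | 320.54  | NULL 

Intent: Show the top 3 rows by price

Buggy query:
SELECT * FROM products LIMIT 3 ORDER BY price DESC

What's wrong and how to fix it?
Bug: LIMIT must come after ORDER BY

Fix: Swap the clauses: ORDER BY first, then LIMIT

Corrected query:
SELECT * FROM products ORDER BY price DESC LIMIT 3

Result:
id | name     | category  | price   | stock
---+----------+-----------+---------+------
1  | Shelf    | Furniture | 1001.12 | NULL 
3  | Rake     | Garden    | 444.97  | 170  
6  | Bookcase | Furniture | 320.54  | NULL 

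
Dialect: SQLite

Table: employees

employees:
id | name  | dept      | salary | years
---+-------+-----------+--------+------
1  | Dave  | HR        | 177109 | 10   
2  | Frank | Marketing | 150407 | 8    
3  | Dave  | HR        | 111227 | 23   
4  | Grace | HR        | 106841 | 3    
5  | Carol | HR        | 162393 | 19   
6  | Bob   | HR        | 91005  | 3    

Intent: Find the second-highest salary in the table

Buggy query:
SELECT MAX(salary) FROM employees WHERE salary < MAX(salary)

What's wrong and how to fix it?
Bug: The inner MAX is an aggregate inside WHERE, which is not allowed

Fix: Compute the overall MAX in a subquery, then take MAX of rows below it

Corrected query:
SELECT MAX(salary) FROM employees WHERE salary < (SELECT MAX(salary) FROM employees)

Result:
MAX(salary)
-----------
162393     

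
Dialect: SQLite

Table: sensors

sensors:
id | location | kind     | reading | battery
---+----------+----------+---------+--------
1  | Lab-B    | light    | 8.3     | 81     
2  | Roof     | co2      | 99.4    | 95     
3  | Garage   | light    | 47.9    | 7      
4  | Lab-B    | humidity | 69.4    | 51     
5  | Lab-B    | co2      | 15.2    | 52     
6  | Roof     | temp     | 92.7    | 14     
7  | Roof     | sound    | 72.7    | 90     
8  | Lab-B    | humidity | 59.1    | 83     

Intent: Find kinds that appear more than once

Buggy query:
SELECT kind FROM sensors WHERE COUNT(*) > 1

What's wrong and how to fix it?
Bug: COUNT(*) is an aggregate and cannot be used in WHERE

Fix: GROUP BY kind, then filter groups with HAVING COUNT(*) > 1

Corrected query:
SELECT kind FROM sensors GROUP BY kind HAVING COUNT(*) > 1

Result:
kind    
--------
co2     
humidity
light   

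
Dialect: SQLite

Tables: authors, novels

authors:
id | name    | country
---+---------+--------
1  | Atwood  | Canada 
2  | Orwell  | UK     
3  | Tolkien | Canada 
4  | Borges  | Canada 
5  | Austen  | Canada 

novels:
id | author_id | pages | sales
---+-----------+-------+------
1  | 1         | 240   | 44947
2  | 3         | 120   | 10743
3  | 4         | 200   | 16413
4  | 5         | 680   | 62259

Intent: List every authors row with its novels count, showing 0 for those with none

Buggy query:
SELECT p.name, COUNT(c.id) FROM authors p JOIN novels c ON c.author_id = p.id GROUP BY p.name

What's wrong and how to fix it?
Bug: INNER JOIN drops authors rows that have no matching novels rows

Fix: Switch to LEFT JOIN to retain unmatched parent rows

Corrected query:
SELECT p.name, COUNT(c.id) FROM authors p LEFT JOIN novels c ON c.author_id = p.id GROUP BY p.name

Result:
name    | COUNT(c.id)
--------+------------
Atwood  | 1          
Austen  | 1          
Borges  | 1          
Orwell  | 0          
Tolkien | 1          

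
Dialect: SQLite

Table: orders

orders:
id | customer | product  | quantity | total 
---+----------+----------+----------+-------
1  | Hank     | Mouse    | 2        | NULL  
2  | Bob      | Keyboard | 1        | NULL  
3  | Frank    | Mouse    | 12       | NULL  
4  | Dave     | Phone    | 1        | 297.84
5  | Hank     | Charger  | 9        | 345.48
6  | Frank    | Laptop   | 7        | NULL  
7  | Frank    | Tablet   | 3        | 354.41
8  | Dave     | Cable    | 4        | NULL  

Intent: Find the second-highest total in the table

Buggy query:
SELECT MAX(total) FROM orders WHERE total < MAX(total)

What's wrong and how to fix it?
Bug: MAX(total) on the right of the comparison is an aggregate-in-WHERE error

Fix: Compute the overall MAX in a subquery, then take MAX of rows below it

Corrected query:
SELECT MAX(total) FROM orders WHERE total < (SELECT MAX(total) FROM orders)

Result:
MAX(total)
----------
345.48    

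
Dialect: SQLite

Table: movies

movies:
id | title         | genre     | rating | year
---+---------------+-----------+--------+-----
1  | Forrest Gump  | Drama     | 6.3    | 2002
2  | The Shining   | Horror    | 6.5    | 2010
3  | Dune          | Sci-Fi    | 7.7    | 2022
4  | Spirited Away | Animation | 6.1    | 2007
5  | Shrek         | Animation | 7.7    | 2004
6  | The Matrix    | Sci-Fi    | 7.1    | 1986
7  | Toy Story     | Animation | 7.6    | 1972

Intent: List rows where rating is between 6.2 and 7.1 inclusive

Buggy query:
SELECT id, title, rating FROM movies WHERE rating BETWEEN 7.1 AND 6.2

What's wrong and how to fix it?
Bug: The bounds are reversed; BETWEEN a AND b requires a <= b to match anything

Fix: Write BETWEEN 6.2 AND 7.1

Corrected query:
SELECT id, title, rating FROM movies WHERE rating BETWEEN 6.2 AND 7.1

Result:
id | title        | rating
---+--------------+-------
1  | Forrest Gump | 6.3   
2  | The Shining  | 6.5   
6  | The Matrix   | 7.1   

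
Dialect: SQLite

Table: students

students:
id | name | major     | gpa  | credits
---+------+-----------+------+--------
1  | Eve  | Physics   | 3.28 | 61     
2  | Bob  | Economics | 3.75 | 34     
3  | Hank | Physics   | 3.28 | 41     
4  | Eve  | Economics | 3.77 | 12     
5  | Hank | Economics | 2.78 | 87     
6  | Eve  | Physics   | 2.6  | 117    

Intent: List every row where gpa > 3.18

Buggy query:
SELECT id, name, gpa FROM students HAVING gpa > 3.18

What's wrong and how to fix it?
Bug: HAVING filters the output of aggregation, but this query has no GROUP BY and no aggregate functions, so SQLite rejects it (HAVING clause on a non-aggregate query); the condition here is per row

Fix: Use WHERE for row-level filtering

Corrected query:
SELECT id, name, gpa FROM students WHERE gpa > 3.18

Result:
id | name | gpa 
---+------+-----
1  | Eve  | 3.28
2  | Bob  | 3.75
3  | Hank | 3.28
4  | Eve  | 3.77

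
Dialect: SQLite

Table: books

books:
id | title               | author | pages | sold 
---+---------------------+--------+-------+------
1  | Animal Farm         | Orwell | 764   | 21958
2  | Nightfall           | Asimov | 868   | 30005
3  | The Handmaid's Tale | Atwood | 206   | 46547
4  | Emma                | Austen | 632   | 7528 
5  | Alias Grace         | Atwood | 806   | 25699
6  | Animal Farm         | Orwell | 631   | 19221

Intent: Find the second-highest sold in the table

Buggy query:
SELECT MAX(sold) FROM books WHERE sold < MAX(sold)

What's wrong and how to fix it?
Bug: MAX(sold) on the right of the comparison is an aggregate-in-WHERE error

Fix: Compute the overall MAX in a subquery, then take MAX of rows below it

Corrected query:
SELECT MAX(sold) FROM books WHERE sold < (SELECT MAX(sold) FROM books)

Result:
MAX(sold)
---------
30005    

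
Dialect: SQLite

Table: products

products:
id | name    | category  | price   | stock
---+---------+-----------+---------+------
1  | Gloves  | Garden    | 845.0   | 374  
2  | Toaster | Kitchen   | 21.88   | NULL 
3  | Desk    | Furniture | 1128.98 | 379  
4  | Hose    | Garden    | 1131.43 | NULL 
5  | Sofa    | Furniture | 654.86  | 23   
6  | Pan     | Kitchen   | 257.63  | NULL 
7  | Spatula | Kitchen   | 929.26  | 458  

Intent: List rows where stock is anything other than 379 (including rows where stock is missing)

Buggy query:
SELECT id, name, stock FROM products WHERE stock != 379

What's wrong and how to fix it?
Bug: Inequality against NULL is unknown, not true; rows with NULL are dropped

Fix: Handle NULL separately with IS NULL alongside the inequality

Corrected query:
SELECT id, name, stock FROM products WHERE stock != 379 OR stock IS NULL

Result:
id | name    | stock
---+---------+------
1  | Gloves  | 374  
2  | Toaster | NULL 
4  | Hose    | NULL 
5  | Sofa    | 23   
6  | Pan     | NULL 
7  | Spatula | 458  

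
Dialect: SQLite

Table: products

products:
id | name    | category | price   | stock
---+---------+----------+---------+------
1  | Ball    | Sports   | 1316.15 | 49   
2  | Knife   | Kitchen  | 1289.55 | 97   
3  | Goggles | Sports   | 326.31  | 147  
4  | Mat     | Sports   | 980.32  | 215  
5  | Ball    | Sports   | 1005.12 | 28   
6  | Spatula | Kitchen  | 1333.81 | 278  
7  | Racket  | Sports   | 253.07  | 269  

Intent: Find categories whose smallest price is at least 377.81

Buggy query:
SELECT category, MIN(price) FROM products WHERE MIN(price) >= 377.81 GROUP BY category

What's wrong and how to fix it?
Bug: MIN() in WHERE is a misuse of aggregate

Fix: Replace WHERE with HAVING after the GROUP BY

Corrected query:
SELECT category, MIN(price) FROM products GROUP BY category HAVING MIN(price) >= 377.81

Result:
category | MIN(price)
---------+-----------
Kitchen  | 1289.55   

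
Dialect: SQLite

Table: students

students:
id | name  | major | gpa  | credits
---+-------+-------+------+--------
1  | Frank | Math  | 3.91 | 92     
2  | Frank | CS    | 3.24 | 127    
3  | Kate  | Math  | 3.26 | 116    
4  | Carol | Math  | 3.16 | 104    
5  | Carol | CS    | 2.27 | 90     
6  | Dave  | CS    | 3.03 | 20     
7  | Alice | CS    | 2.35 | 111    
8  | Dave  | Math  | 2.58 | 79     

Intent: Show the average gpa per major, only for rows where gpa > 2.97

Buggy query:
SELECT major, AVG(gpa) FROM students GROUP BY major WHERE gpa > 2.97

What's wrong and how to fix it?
Bug: Row-level WHERE must come before GROUP BY in the clause order

Fix: Move the WHERE clause before GROUP BY

Corrected query:
SELECT major, AVG(gpa) FROM students WHERE gpa > 2.97 GROUP BY major

Result:
major | AVG(gpa)
------+---------
CS    | 3.135   
Math  | 3.443333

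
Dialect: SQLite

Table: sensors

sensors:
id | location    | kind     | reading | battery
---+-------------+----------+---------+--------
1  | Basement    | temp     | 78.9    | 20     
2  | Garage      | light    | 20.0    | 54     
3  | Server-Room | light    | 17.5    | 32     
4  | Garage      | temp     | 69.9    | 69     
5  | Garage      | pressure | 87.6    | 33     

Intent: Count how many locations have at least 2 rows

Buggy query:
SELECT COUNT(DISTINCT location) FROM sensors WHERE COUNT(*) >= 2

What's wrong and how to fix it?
Bug: WHERE filters individual rows, not groups, so a group-level COUNT is invalid there

Fix: Use a subquery that GROUPs and filters with HAVING, then count its rows

Corrected query:
SELECT COUNT(*) FROM (SELECT location FROM sensors GROUP BY location HAVING COUNT(*) >= 2)

Result:
COUNT(*)
--------
1       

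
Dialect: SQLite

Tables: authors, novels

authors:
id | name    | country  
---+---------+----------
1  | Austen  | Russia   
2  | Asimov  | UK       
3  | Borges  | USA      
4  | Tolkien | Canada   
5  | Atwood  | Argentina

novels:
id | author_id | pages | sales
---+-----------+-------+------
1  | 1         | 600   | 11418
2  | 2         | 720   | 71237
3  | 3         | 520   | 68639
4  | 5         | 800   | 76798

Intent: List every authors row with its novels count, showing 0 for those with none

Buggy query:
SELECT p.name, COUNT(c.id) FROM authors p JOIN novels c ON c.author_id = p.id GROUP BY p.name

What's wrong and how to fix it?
Bug: An inner join excludes parents with zero children

Fix: Use LEFT JOIN so parents without children still appear (COUNT(c.id) gives 0)

Corrected query:
SELECT p.name, COUNT(c.id) FROM authors p LEFT JOIN novels c ON c.author_id = p.id GROUP BY p.name

Result:
name    | COUNT(c.id)
--------+------------
Asimov  | 1          
Atwood  | 1          
Austen  | 1          
Borges  | 1          
Tolkien | 0          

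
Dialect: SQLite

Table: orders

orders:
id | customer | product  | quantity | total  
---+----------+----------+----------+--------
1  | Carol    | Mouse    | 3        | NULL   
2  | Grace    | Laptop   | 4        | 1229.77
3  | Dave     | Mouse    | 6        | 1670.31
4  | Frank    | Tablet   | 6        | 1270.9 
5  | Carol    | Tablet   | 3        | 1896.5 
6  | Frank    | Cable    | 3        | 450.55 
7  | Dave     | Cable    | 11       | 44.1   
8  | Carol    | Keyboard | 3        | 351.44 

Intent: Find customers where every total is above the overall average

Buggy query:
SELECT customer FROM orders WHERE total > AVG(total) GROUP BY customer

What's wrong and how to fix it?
Bug: AVG() is an aggregate; it can't sit directly in WHERE

Fix: Use a subquery for AVG and a HAVING MIN(...) filter so the condition holds for every row in the group

Corrected query:
SELECT customer FROM orders GROUP BY customer HAVING MIN(total) > (SELECT AVG(total) FROM orders)

Result:
customer
--------
Grace   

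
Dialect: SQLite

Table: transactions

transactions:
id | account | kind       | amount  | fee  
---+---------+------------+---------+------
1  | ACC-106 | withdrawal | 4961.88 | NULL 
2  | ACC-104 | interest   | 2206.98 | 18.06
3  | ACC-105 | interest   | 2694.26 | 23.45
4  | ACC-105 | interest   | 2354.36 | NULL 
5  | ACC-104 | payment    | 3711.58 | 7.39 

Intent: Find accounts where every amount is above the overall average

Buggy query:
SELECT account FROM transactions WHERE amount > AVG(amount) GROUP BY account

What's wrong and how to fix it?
Bug: WHERE evaluates per row before aggregation, so AVG() is unavailable

Fix: Use a subquery for AVG and a HAVING MIN(...) filter so the condition holds for every row in the group

Corrected query:
SELECT account FROM transactions GROUP BY account HAVING MIN(amount) > (SELECT AVG(amount) FROM transactions)

Result:
account
-------
ACC-106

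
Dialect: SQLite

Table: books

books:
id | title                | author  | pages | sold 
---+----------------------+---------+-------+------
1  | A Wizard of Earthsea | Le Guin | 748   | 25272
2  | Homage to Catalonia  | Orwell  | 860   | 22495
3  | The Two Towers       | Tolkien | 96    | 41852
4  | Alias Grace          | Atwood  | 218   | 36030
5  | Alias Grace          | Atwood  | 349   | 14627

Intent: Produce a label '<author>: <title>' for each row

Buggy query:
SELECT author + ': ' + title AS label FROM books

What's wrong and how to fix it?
Bug: SQLite uses || for string concatenation; + coerces text to numbers (yielding 0)

Fix: Use the || operator for string concatenation

Corrected query:
SELECT author || ': ' || title AS label FROM books

Result:
label                        
-----------------------------
Le Guin: A Wizard of Earthsea
Orwell: Homage to Catalonia  
Tolkien: The Two Towers      
Atwood: Alias Grace          
Atwood: Alias Grace          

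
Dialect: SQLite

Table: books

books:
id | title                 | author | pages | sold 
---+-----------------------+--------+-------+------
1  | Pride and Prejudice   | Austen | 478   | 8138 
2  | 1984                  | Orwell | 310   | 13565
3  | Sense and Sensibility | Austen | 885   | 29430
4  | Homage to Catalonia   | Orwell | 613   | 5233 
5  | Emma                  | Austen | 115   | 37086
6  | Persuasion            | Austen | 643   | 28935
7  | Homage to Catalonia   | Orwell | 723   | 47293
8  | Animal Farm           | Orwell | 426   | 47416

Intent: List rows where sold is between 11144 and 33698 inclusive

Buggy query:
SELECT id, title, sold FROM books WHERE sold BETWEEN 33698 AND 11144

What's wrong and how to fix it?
Bug: The bounds are reversed; BETWEEN a AND b requires a <= b to match anything

Fix: Write BETWEEN 11144 AND 33698

Corrected query:
SELECT id, title, sold FROM books WHERE sold BETWEEN 11144 AND 33698

Result:
id | title                 | sold 
---+-----------------------+------
2  | 1984                  | 13565
3  | Sense and Sensibility | 29430
6  | Persuasion            | 28935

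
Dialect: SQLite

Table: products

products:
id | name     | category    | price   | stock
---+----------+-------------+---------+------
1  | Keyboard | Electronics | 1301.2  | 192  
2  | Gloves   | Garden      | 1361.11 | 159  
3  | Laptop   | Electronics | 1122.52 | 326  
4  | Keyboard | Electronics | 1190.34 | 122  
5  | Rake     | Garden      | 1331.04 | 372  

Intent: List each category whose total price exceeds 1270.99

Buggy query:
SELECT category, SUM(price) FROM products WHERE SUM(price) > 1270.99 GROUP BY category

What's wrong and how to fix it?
Bug: WHERE runs before GROUP BY, so aggregates aren't available there

Fix: Move the aggregate condition to a HAVING clause

Corrected query:
SELECT category, SUM(price) FROM products GROUP BY category HAVING SUM(price) > 1270.99

Result:
category    | SUM(price)
------------+-----------
Electronics | 3614.06   
Garden      | 2692.15   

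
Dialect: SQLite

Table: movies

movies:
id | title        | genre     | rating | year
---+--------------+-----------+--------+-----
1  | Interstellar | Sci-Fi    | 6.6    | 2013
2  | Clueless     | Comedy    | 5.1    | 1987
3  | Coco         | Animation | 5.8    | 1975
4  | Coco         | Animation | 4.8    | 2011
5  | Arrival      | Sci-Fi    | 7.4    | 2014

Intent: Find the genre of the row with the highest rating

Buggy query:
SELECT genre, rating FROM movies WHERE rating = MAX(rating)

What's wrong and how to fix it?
Bug: WHERE is evaluated per row; an aggregate over the whole table isn't defined there

Fix: Wrap MAX in a scalar subquery so WHERE compares against a single value

Corrected query:
SELECT genre, rating FROM movies WHERE rating = (SELECT MAX(rating) FROM movies)

Result:
genre  | rating
-------+-------
Sci-Fi | 7.4   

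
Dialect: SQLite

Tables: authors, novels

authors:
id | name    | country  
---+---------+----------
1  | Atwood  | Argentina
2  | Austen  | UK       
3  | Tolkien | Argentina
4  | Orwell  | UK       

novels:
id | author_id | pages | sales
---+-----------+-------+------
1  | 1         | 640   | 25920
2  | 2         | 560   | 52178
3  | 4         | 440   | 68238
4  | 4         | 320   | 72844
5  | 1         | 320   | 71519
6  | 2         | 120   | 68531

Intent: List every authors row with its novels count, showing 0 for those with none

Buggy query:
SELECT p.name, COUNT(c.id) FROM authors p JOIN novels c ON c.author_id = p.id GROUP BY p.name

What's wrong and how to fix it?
Bug: INNER JOIN drops authors rows that have no matching novels rows

Fix: Switch to LEFT JOIN to retain unmatched parent rows

Corrected query:
SELECT p.name, COUNT(c.id) FROM authors p LEFT JOIN novels c ON c.author_id = p.id GROUP BY p.name

Result:
name    | COUNT(c.id)
--------+------------
Atwood  | 2          
Austen  | 2          
Orwell  | 2          
Tolkien | 0          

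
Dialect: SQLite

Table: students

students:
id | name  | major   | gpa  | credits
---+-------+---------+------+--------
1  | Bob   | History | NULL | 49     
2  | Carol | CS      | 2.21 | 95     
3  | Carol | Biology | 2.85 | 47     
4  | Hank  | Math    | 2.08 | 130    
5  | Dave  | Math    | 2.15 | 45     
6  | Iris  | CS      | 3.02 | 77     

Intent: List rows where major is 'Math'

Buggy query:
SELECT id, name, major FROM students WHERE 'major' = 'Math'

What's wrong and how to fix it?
Bug: 'major' in single quotes is a string literal, not the column; the comparison is literal-vs-literal and never true

Fix: Remove the quotes around the column name (or use double quotes for an identifier)

Corrected query:
SELECT id, name, major FROM students WHERE major = 'Math'

Result:
id | name | major
---+------+------
4  | Hank | Math 
5  | Dave | Math 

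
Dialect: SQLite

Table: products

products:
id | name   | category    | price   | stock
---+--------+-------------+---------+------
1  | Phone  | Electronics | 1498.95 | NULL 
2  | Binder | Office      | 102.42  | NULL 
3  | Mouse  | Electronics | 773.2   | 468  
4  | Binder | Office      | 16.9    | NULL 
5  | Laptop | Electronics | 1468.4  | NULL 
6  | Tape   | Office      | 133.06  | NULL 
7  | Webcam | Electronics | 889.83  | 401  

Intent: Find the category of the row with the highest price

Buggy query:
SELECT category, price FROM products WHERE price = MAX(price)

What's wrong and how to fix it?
Bug: MAX(price) is an aggregate and cannot be used directly in WHERE

Fix: Use a subquery: WHERE price = (SELECT MAX(price) FROM products)

Corrected query:
SELECT category, price FROM products WHERE price = (SELECT MAX(price) FROM products)

Result:
category    | price  
------------+--------
Electronics | 1498.95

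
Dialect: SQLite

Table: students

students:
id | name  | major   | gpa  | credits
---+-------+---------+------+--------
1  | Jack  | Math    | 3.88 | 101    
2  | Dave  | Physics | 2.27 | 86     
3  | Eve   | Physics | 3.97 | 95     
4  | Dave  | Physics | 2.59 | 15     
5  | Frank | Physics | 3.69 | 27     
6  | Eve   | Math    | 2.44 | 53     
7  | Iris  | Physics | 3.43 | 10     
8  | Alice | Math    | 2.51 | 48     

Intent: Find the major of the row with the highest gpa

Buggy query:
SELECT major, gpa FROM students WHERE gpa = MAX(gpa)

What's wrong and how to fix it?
Bug: MAX(gpa) is an aggregate and cannot be used directly in WHERE

Fix: Wrap MAX in a scalar subquery so WHERE compares against a single value

Corrected query:
SELECT major, gpa FROM students WHERE gpa = (SELECT MAX(gpa) FROM students)

Result:
major   | gpa 
--------+-----
Physics | 3.97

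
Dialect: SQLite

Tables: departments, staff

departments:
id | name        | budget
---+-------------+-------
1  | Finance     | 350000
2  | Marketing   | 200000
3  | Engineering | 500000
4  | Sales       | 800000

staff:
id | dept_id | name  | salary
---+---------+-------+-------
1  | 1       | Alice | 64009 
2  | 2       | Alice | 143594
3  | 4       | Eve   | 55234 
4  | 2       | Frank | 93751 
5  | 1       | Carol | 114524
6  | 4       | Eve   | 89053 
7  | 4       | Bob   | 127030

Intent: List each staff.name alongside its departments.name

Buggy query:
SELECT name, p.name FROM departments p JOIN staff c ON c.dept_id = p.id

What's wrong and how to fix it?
Bug: Both tables have a 'name' column; the unqualified reference is ambiguous

Fix: Prefix ambiguous columns with the table alias

Corrected query:
SELECT c.name, p.name FROM departments p JOIN staff c ON c.dept_id = p.id

Result:
name  | name     
------+----------
Alice | Finance  
Alice | Marketing
Eve   | Sales    
Frank | Marketing
Carol | Finance  
Eve   | Sales    
Bob   | Sales    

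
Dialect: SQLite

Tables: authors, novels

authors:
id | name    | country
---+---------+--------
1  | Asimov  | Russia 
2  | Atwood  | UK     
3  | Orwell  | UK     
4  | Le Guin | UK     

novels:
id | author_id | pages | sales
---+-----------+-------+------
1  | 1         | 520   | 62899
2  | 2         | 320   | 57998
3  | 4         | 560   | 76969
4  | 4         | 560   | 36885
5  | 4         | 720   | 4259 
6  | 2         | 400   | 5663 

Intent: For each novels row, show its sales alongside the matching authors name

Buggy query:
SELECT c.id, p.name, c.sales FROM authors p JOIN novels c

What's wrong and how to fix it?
Bug: JOIN with no ON clause produces a cartesian product; every novels row pairs with every authors row

Fix: Specify the join condition linking the foreign key to the parent id

Corrected query:
SELECT c.id, p.name, c.sales FROM authors p JOIN novels c ON c.author_id = p.id

Result:
id | name    | sales
---+---------+------
1  | Asimov  | 62899
2  | Atwood  | 57998
3  | Le Guin | 76969
4  | Le Guin | 36885
5  | Le Guin | 4259 
6  | Atwood  | 5663 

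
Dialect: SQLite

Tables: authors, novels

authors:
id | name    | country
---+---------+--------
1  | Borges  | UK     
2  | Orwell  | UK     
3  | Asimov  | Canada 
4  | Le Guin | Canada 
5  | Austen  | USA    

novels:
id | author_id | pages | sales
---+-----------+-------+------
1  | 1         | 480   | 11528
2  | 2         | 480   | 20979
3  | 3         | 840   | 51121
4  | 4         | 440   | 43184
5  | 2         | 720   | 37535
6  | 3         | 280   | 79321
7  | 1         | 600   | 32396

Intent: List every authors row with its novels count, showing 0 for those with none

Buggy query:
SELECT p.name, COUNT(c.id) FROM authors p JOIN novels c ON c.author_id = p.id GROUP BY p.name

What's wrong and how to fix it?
Bug: An inner join excludes parents with zero children

Fix: Use LEFT JOIN so parents without children still appear (COUNT(c.id) gives 0)

Corrected query:
SELECT p.name, COUNT(c.id) FROM authors p LEFT JOIN novels c ON c.author_id = p.id GROUP BY p.name

Result:
name    | COUNT(c.id)
--------+------------
Asimov  | 2          
Austen  | 0          
Borges  | 2          
Le Guin | 1          
Orwell  | 2          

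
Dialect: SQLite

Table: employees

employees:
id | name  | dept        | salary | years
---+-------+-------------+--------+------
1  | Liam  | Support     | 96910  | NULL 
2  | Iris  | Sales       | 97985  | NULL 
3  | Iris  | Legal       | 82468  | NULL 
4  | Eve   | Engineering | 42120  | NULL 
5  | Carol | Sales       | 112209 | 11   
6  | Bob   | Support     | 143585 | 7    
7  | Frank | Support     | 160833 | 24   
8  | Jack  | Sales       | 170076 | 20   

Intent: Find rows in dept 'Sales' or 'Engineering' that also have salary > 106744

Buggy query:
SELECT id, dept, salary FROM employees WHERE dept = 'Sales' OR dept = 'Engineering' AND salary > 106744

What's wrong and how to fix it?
Bug: Without parentheses, AND is evaluated before OR, so the salary filter only applies to the 'Engineering' branch

Fix: Add parentheses around the OR so the AND applies to both alternatives

Corrected query:
SELECT id, dept, salary FROM employees WHERE (dept = 'Sales' OR dept = 'Engineering') AND salary > 106744

Result:
id | dept  | salary
---+-------+-------
5  | Sales | 112209
8  | Sales | 170076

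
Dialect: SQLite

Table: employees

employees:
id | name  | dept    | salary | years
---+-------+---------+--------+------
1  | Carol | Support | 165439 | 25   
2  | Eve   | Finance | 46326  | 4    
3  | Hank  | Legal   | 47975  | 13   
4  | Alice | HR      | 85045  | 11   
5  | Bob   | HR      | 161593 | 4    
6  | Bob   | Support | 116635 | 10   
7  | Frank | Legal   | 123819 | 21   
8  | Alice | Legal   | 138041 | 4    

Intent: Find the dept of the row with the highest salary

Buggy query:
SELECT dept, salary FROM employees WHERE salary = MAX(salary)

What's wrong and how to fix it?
Bug: MAX(salary) is an aggregate and cannot be used directly in WHERE

Fix: Wrap MAX in a scalar subquery so WHERE compares against a single value

Corrected query:
SELECT dept, salary FROM employees WHERE salary = (SELECT MAX(salary) FROM employees)

Result:
dept    | salary
--------+-------
Support | 165439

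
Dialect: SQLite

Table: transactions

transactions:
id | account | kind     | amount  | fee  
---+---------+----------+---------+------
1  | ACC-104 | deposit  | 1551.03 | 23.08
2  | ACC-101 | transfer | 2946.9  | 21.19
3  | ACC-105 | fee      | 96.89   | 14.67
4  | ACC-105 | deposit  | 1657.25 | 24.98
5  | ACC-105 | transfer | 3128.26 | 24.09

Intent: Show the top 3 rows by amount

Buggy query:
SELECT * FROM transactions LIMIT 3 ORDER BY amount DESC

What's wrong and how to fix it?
Bug: ORDER BY cannot follow LIMIT; LIMIT is the final clause

Fix: Swap the clauses: ORDER BY first, then LIMIT

Corrected query:
SELECT * FROM transactions ORDER BY amount DESC LIMIT 3

Result:
id | account | kind     | amount  | fee  
---+---------+----------+---------+------
5  | ACC-105 | transfer | 3128.26 | 24.09
2  | ACC-101 | transfer | 2946.9  | 21.19
4  | ACC-105 | deposit  | 1657.25 | 24.98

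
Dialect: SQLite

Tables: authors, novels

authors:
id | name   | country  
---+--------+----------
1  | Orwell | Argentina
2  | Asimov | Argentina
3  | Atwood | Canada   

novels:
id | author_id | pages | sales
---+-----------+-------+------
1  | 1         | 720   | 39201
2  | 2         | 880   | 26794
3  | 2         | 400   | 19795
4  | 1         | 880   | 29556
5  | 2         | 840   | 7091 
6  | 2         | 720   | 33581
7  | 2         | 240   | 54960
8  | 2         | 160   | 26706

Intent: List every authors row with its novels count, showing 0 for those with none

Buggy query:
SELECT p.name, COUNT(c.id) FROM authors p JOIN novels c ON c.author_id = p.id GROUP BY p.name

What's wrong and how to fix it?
Bug: INNER JOIN drops authors rows that have no matching novels rows

Fix: Use LEFT JOIN so parents without children still appear (COUNT(c.id) gives 0)

Corrected query:
SELECT p.name, COUNT(c.id) FROM authors p LEFT JOIN novels c ON c.author_id = p.id GROUP BY p.name

Result:
name   | COUNT(c.id)
-------+------------
Asimov | 6          
Atwood | 0          
Orwell | 2          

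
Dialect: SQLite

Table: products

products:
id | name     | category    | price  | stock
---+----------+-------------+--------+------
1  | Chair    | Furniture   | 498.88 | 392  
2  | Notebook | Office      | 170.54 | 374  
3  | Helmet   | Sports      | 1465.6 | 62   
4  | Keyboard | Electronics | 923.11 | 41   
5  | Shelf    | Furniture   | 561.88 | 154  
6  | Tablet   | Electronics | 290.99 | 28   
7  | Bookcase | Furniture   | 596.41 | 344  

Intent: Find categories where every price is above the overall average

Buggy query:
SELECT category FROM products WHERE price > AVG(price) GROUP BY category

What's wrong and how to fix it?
Bug: WHERE evaluates per row before aggregation, so AVG() is unavailable

Fix: Compute the overall average in a scalar subquery and compare each group's MIN against it in HAVING

Corrected query:
SELECT category FROM products GROUP BY category HAVING MIN(price) > (SELECT AVG(price) FROM products)

Result:
category
--------
Sports  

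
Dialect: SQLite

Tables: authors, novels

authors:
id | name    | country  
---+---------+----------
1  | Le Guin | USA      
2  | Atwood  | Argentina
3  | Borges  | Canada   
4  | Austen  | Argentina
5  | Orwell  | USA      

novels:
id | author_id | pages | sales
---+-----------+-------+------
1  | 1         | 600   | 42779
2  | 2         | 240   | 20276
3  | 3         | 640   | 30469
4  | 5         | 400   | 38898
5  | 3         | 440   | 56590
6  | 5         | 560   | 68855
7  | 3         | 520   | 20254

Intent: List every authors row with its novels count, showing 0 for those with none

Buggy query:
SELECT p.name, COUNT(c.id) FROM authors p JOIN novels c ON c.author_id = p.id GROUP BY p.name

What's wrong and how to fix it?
Bug: An inner join excludes parents with zero children

Fix: Use LEFT JOIN so parents without children still appear (COUNT(c.id) gives 0)

Corrected query:
SELECT p.name, COUNT(c.id) FROM authors p LEFT JOIN novels c ON c.author_id = p.id GROUP BY p.name

Result:
name    | COUNT(c.id)
--------+------------
Atwood  | 1          
Austen  | 0          
Borges  | 3          
Le Guin | 1          
Orwell  | 2          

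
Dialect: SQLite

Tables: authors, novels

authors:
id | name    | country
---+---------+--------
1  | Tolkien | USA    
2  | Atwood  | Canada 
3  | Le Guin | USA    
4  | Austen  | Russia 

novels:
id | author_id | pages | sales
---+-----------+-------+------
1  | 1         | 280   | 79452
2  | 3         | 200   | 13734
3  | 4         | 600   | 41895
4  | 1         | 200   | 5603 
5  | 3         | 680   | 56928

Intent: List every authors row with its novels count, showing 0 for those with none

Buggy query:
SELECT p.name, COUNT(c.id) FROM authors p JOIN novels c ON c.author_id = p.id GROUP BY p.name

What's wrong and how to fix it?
Bug: An inner join excludes parents with zero children

Fix: Switch to LEFT JOIN to retain unmatched parent rows

Corrected query:
SELECT p.name, COUNT(c.id) FROM authors p LEFT JOIN novels c ON c.author_id = p.id GROUP BY p.name

Result:
name    | COUNT(c.id)
--------+------------
Atwood  | 0          
Austen  | 1          
Le Guin | 2          
Tolkien | 2          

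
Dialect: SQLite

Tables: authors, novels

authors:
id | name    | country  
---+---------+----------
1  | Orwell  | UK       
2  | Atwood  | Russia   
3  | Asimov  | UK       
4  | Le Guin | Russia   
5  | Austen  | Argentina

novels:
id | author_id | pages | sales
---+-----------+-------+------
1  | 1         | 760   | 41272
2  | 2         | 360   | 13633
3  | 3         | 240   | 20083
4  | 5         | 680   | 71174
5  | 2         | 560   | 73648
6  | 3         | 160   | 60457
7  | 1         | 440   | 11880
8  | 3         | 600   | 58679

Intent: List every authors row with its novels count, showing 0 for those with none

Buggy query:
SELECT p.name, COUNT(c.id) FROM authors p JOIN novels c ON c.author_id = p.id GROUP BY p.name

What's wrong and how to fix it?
Bug: INNER JOIN drops authors rows that have no matching novels rows

Fix: Use LEFT JOIN so parents without children still appear (COUNT(c.id) gives 0)

Corrected query:
SELECT p.name, COUNT(c.id) FROM authors p LEFT JOIN novels c ON c.author_id = p.id GROUP BY p.name

Result:
name    | COUNT(c.id)
--------+------------
Asimov  | 3          
Atwood  | 2          
Austen  | 1          
Le Guin | 0          
Orwell  | 2          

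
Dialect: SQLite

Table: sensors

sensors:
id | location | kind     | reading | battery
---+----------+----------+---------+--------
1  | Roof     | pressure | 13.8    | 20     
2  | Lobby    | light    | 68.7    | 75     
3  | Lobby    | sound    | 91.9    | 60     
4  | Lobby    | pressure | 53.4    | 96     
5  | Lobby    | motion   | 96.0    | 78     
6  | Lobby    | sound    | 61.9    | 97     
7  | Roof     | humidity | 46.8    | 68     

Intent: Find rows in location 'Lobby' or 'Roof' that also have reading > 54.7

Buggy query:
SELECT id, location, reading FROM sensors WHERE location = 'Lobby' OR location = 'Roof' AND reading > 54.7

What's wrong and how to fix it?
Bug: AND binds tighter than OR, so this parses as location = 'Lobby' OR (location = 'Roof' AND reading > 54.7)

Fix: Group the OR with parentheses (or use IN), then AND the threshold

Corrected query:
SELECT id, location, reading FROM sensors WHERE (location = 'Lobby' OR location = 'Roof') AND reading > 54.7

Result:
id | location | reading
---+----------+--------
2  | Lobby    | 68.7   
3  | Lobby    | 91.9   
5  | Lobby    | 96     
6  | Lobby    | 61.9   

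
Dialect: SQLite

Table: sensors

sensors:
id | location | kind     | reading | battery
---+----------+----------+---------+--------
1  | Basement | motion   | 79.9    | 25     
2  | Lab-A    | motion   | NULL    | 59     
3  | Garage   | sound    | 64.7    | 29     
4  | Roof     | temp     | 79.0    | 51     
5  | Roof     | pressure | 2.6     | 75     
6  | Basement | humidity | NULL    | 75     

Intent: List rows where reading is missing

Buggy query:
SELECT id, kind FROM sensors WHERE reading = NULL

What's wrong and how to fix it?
Bug: '= NULL' is always unknown in SQL three-valued logic, so no rows match

Fix: Replace '= NULL' with 'IS NULL'

Corrected query:
SELECT id, kind FROM sensors WHERE reading IS NULL

Result:
id | kind    
---+---------
2  | motion  
6  | humidity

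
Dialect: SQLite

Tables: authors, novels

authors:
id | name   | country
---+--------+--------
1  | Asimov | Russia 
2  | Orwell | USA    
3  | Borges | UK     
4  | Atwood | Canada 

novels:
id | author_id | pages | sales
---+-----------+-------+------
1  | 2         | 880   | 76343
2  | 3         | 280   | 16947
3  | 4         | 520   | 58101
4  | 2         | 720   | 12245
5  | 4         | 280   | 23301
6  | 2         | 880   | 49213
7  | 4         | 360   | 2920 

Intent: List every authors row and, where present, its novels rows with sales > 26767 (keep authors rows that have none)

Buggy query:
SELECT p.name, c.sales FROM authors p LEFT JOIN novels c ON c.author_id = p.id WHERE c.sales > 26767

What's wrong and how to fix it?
Bug: Filtering c.sales in WHERE discards the NULL rows produced by LEFT JOIN, turning it into an inner join

Fix: Move the right-table condition into the ON clause so unmatched parents are kept

Corrected query:
SELECT p.name, c.sales FROM authors p LEFT JOIN novels c ON c.author_id = p.id AND c.sales > 26767

Result:
name   | sales
-------+------
Asimov | NULL 
Orwell | 49213
Orwell | 76343
Borges | NULL 
Atwood | 58101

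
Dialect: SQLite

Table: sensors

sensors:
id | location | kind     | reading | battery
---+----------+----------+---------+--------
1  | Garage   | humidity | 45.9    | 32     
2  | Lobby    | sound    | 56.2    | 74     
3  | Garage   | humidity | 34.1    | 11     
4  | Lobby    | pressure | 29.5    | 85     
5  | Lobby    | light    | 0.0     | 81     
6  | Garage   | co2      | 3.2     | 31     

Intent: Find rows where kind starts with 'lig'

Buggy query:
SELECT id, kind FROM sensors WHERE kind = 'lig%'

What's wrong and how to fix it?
Bug: Wildcards only work with LIKE; '=' treats '%' as a literal character

Fix: Replace '=' with LIKE so 'lig%' is treated as a pattern

Corrected query:
SELECT id, kind FROM sensors WHERE kind LIKE 'lig%'

Result:
id | kind 
---+------
5  | light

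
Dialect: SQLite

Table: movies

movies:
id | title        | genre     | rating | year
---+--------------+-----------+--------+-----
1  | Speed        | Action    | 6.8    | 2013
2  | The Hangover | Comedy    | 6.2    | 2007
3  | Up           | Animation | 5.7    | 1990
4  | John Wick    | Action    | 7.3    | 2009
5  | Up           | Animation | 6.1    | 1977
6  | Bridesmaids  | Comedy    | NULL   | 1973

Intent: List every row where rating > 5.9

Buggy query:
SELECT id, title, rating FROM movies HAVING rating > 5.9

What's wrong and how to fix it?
Bug: This is a non-aggregate query (no GROUP BY, no aggregates), so in SQLite the HAVING clause is invalid here; a row-level condition belongs in WHERE

Fix: Use WHERE for row-level filtering

Corrected query:
SELECT id, title, rating FROM movies WHERE rating > 5.9

Result:
id | title        | rating
---+--------------+-------
1  | Speed        | 6.8   
2  | The Hangover | 6.2   
4  | John Wick    | 7.3   
5  | Up           | 6.1   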